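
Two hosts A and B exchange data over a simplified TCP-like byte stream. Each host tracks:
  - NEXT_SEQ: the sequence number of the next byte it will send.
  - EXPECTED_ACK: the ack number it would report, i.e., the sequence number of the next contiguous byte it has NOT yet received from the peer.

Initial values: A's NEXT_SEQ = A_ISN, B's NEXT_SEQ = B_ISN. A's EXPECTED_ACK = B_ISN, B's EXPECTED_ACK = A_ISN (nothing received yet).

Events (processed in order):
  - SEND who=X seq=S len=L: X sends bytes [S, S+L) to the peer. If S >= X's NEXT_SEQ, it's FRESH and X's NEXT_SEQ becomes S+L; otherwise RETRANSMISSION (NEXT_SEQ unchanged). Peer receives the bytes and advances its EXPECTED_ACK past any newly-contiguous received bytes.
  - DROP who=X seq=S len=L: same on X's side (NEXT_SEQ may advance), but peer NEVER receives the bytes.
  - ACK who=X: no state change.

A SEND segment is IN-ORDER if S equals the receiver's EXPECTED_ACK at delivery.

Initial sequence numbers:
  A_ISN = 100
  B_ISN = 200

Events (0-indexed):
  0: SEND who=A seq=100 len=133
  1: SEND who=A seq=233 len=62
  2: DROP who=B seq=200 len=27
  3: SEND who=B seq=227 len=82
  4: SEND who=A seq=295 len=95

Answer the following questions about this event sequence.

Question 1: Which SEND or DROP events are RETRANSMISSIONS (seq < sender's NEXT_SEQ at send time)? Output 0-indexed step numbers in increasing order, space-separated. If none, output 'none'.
Step 0: SEND seq=100 -> fresh
Step 1: SEND seq=233 -> fresh
Step 2: DROP seq=200 -> fresh
Step 3: SEND seq=227 -> fresh
Step 4: SEND seq=295 -> fresh

Answer: none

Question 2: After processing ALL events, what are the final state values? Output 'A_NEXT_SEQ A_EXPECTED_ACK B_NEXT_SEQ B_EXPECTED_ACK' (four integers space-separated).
After event 0: A_seq=233 A_ack=200 B_seq=200 B_ack=233
After event 1: A_seq=295 A_ack=200 B_seq=200 B_ack=295
After event 2: A_seq=295 A_ack=200 B_seq=227 B_ack=295
After event 3: A_seq=295 A_ack=200 B_seq=309 B_ack=295
After event 4: A_seq=390 A_ack=200 B_seq=309 B_ack=390

Answer: 390 200 309 390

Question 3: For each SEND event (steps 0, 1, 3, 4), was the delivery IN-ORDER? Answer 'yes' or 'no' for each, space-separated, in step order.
Step 0: SEND seq=100 -> in-order
Step 1: SEND seq=233 -> in-order
Step 3: SEND seq=227 -> out-of-order
Step 4: SEND seq=295 -> in-order

Answer: yes yes no yes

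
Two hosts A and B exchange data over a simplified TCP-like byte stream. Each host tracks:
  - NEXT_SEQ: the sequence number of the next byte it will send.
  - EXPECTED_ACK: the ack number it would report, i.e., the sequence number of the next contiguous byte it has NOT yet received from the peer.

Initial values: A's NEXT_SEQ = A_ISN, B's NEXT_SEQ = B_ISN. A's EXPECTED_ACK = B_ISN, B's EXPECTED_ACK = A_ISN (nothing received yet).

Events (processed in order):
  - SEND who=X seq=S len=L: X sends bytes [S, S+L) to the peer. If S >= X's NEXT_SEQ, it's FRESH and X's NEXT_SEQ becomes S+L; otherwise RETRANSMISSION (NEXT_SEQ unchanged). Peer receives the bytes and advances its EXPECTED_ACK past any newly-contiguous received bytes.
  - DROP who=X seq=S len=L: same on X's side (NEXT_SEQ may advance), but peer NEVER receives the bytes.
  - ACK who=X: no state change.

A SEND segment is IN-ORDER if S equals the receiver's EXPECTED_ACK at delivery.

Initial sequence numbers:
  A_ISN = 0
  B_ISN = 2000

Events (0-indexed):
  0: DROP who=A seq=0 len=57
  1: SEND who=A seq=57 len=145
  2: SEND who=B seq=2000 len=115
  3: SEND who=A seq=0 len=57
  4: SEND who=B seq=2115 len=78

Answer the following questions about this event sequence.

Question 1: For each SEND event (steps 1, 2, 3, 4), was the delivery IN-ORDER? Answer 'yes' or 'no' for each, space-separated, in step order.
Answer: no yes yes yes

Derivation:
Step 1: SEND seq=57 -> out-of-order
Step 2: SEND seq=2000 -> in-order
Step 3: SEND seq=0 -> in-order
Step 4: SEND seq=2115 -> in-order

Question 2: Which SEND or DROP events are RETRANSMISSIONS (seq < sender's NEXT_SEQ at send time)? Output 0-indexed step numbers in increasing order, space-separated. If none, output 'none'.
Answer: 3

Derivation:
Step 0: DROP seq=0 -> fresh
Step 1: SEND seq=57 -> fresh
Step 2: SEND seq=2000 -> fresh
Step 3: SEND seq=0 -> retransmit
Step 4: SEND seq=2115 -> fresh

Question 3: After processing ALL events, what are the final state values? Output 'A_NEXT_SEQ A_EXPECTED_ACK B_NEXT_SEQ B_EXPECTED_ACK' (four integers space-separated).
After event 0: A_seq=57 A_ack=2000 B_seq=2000 B_ack=0
After event 1: A_seq=202 A_ack=2000 B_seq=2000 B_ack=0
After event 2: A_seq=202 A_ack=2115 B_seq=2115 B_ack=0
After event 3: A_seq=202 A_ack=2115 B_seq=2115 B_ack=202
After event 4: A_seq=202 A_ack=2193 B_seq=2193 B_ack=202

Answer: 202 2193 2193 202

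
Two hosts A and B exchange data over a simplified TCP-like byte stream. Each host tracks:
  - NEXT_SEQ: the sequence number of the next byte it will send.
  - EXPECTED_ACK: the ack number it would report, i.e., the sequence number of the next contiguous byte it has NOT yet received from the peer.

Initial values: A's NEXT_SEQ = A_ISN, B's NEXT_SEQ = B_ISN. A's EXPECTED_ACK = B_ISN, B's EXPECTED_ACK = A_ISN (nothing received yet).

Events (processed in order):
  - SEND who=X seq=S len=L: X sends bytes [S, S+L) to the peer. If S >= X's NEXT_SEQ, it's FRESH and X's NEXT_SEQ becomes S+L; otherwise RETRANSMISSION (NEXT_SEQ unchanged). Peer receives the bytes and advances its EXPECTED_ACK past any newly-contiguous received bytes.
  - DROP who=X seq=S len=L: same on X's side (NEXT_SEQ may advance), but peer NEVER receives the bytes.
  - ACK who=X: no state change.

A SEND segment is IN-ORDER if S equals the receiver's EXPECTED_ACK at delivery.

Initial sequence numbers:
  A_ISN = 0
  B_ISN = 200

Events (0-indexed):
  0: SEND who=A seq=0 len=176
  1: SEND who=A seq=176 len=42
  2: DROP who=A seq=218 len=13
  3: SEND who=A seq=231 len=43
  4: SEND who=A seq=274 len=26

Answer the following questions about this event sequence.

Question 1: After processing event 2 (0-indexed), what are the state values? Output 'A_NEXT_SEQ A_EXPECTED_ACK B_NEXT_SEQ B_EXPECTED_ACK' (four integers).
After event 0: A_seq=176 A_ack=200 B_seq=200 B_ack=176
After event 1: A_seq=218 A_ack=200 B_seq=200 B_ack=218
After event 2: A_seq=231 A_ack=200 B_seq=200 B_ack=218

231 200 200 218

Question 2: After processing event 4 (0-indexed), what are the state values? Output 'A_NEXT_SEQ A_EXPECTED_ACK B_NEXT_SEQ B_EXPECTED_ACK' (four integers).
After event 0: A_seq=176 A_ack=200 B_seq=200 B_ack=176
After event 1: A_seq=218 A_ack=200 B_seq=200 B_ack=218
After event 2: A_seq=231 A_ack=200 B_seq=200 B_ack=218
After event 3: A_seq=274 A_ack=200 B_seq=200 B_ack=218
After event 4: A_seq=300 A_ack=200 B_seq=200 B_ack=218

300 200 200 218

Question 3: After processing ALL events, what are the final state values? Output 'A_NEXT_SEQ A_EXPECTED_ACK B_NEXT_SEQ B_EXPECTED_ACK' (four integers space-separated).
After event 0: A_seq=176 A_ack=200 B_seq=200 B_ack=176
After event 1: A_seq=218 A_ack=200 B_seq=200 B_ack=218
After event 2: A_seq=231 A_ack=200 B_seq=200 B_ack=218
After event 3: A_seq=274 A_ack=200 B_seq=200 B_ack=218
After event 4: A_seq=300 A_ack=200 B_seq=200 B_ack=218

Answer: 300 200 200 218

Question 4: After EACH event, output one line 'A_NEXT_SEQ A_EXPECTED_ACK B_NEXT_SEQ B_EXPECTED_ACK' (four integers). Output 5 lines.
176 200 200 176
218 200 200 218
231 200 200 218
274 200 200 218
300 200 200 218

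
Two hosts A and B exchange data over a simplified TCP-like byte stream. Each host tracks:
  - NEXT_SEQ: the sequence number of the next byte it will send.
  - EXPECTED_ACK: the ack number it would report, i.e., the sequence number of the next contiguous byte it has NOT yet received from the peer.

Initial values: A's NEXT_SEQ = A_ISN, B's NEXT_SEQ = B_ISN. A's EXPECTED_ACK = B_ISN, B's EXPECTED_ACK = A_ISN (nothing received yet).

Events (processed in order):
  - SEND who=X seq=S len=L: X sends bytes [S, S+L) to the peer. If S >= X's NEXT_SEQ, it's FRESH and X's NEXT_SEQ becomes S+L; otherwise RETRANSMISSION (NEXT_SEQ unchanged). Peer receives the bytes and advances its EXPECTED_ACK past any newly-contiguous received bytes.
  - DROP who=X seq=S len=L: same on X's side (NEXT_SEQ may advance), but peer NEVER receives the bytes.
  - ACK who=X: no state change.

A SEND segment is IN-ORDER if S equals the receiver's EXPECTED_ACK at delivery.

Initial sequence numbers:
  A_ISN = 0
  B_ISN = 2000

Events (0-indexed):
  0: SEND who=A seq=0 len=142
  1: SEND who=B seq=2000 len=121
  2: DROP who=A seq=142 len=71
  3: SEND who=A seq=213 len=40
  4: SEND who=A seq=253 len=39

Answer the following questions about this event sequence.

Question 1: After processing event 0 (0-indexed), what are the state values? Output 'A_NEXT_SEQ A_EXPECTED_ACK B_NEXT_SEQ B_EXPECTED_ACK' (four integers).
After event 0: A_seq=142 A_ack=2000 B_seq=2000 B_ack=142

142 2000 2000 142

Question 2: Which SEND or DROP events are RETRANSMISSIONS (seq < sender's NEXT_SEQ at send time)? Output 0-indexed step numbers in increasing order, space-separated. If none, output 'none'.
Step 0: SEND seq=0 -> fresh
Step 1: SEND seq=2000 -> fresh
Step 2: DROP seq=142 -> fresh
Step 3: SEND seq=213 -> fresh
Step 4: SEND seq=253 -> fresh

Answer: none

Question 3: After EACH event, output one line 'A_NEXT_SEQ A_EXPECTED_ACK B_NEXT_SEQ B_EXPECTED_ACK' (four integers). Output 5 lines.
142 2000 2000 142
142 2121 2121 142
213 2121 2121 142
253 2121 2121 142
292 2121 2121 142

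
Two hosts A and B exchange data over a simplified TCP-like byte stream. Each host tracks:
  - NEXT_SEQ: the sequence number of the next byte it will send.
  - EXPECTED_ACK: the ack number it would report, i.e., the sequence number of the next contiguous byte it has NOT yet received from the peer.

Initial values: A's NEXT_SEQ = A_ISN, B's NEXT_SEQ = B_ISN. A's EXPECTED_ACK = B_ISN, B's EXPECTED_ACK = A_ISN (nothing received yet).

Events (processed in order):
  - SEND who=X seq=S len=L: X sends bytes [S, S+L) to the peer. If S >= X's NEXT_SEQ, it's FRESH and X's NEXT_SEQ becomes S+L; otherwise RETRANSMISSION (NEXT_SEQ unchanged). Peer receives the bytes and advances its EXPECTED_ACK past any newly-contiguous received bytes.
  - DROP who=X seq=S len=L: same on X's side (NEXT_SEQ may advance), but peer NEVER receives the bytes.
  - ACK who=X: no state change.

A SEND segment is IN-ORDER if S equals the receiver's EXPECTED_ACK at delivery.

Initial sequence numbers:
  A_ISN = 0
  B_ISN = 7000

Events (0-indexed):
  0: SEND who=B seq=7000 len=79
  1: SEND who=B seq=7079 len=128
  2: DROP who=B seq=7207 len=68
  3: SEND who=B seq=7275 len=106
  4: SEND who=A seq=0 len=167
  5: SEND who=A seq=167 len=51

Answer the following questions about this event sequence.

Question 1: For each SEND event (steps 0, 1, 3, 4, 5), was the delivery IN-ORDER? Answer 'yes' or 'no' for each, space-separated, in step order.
Answer: yes yes no yes yes

Derivation:
Step 0: SEND seq=7000 -> in-order
Step 1: SEND seq=7079 -> in-order
Step 3: SEND seq=7275 -> out-of-order
Step 4: SEND seq=0 -> in-order
Step 5: SEND seq=167 -> in-order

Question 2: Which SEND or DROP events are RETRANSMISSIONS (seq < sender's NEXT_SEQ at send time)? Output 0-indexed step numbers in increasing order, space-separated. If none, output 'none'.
Step 0: SEND seq=7000 -> fresh
Step 1: SEND seq=7079 -> fresh
Step 2: DROP seq=7207 -> fresh
Step 3: SEND seq=7275 -> fresh
Step 4: SEND seq=0 -> fresh
Step 5: SEND seq=167 -> fresh

Answer: none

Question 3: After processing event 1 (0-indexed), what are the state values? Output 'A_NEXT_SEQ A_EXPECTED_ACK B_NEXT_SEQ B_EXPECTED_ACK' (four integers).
After event 0: A_seq=0 A_ack=7079 B_seq=7079 B_ack=0
After event 1: A_seq=0 A_ack=7207 B_seq=7207 B_ack=0

0 7207 7207 0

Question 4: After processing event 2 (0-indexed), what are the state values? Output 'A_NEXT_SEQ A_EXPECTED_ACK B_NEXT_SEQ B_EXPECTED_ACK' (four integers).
After event 0: A_seq=0 A_ack=7079 B_seq=7079 B_ack=0
After event 1: A_seq=0 A_ack=7207 B_seq=7207 B_ack=0
After event 2: A_seq=0 A_ack=7207 B_seq=7275 B_ack=0

0 7207 7275 0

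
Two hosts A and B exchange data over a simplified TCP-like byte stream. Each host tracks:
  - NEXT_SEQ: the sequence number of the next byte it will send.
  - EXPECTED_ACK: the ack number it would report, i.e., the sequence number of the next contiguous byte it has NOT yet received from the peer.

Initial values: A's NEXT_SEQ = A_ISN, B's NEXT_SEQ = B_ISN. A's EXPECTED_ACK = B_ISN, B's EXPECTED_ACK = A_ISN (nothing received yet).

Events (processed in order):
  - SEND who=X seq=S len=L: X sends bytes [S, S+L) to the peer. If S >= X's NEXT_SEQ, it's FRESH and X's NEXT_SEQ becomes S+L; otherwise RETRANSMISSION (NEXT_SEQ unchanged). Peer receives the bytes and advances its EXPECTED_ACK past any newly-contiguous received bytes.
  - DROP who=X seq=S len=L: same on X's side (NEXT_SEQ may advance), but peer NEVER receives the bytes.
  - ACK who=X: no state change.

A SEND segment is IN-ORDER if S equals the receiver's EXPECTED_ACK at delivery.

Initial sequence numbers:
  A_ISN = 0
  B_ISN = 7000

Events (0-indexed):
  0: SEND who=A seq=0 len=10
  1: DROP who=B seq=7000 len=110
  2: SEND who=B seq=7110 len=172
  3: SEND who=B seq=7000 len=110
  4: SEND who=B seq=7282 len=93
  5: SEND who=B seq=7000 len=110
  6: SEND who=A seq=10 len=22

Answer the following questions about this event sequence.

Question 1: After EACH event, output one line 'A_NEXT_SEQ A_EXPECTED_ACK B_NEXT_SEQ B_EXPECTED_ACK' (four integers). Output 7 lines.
10 7000 7000 10
10 7000 7110 10
10 7000 7282 10
10 7282 7282 10
10 7375 7375 10
10 7375 7375 10
32 7375 7375 32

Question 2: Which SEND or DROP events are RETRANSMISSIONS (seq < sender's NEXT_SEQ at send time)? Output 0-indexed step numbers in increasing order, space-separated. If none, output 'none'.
Step 0: SEND seq=0 -> fresh
Step 1: DROP seq=7000 -> fresh
Step 2: SEND seq=7110 -> fresh
Step 3: SEND seq=7000 -> retransmit
Step 4: SEND seq=7282 -> fresh
Step 5: SEND seq=7000 -> retransmit
Step 6: SEND seq=10 -> fresh

Answer: 3 5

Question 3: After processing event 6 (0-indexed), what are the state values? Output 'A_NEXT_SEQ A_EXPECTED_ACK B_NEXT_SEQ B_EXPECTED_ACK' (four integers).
After event 0: A_seq=10 A_ack=7000 B_seq=7000 B_ack=10
After event 1: A_seq=10 A_ack=7000 B_seq=7110 B_ack=10
After event 2: A_seq=10 A_ack=7000 B_seq=7282 B_ack=10
After event 3: A_seq=10 A_ack=7282 B_seq=7282 B_ack=10
After event 4: A_seq=10 A_ack=7375 B_seq=7375 B_ack=10
After event 5: A_seq=10 A_ack=7375 B_seq=7375 B_ack=10
After event 6: A_seq=32 A_ack=7375 B_seq=7375 B_ack=32

32 7375 7375 32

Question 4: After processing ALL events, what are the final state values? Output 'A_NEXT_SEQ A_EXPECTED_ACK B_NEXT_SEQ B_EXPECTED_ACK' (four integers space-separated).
Answer: 32 7375 7375 32

Derivation:
After event 0: A_seq=10 A_ack=7000 B_seq=7000 B_ack=10
After event 1: A_seq=10 A_ack=7000 B_seq=7110 B_ack=10
After event 2: A_seq=10 A_ack=7000 B_seq=7282 B_ack=10
After event 3: A_seq=10 A_ack=7282 B_seq=7282 B_ack=10
After event 4: A_seq=10 A_ack=7375 B_seq=7375 B_ack=10
After event 5: A_seq=10 A_ack=7375 B_seq=7375 B_ack=10
After event 6: A_seq=32 A_ack=7375 B_seq=7375 B_ack=32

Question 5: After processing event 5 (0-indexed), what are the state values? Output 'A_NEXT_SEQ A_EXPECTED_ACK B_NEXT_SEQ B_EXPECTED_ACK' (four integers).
After event 0: A_seq=10 A_ack=7000 B_seq=7000 B_ack=10
After event 1: A_seq=10 A_ack=7000 B_seq=7110 B_ack=10
After event 2: A_seq=10 A_ack=7000 B_seq=7282 B_ack=10
After event 3: A_seq=10 A_ack=7282 B_seq=7282 B_ack=10
After event 4: A_seq=10 A_ack=7375 B_seq=7375 B_ack=10
After event 5: A_seq=10 A_ack=7375 B_seq=7375 B_ack=10

10 7375 7375 10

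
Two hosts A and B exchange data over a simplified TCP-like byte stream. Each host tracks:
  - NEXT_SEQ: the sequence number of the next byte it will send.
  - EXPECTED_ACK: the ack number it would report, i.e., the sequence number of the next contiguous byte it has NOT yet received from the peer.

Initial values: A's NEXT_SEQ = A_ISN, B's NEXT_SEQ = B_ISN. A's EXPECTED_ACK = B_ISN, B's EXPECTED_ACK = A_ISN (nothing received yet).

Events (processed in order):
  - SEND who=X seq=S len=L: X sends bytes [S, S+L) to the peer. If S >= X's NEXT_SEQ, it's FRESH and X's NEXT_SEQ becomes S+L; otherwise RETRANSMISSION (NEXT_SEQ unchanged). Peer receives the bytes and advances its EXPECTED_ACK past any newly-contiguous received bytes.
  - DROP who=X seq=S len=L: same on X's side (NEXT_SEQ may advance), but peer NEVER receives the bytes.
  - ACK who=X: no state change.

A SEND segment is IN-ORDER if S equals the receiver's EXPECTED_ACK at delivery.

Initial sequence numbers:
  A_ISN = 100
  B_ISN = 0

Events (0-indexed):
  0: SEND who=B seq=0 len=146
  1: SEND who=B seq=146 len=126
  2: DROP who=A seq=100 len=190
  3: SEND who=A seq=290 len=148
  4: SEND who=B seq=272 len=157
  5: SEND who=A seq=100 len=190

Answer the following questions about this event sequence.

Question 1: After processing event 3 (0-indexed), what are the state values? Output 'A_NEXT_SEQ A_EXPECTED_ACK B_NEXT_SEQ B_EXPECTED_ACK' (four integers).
After event 0: A_seq=100 A_ack=146 B_seq=146 B_ack=100
After event 1: A_seq=100 A_ack=272 B_seq=272 B_ack=100
After event 2: A_seq=290 A_ack=272 B_seq=272 B_ack=100
After event 3: A_seq=438 A_ack=272 B_seq=272 B_ack=100

438 272 272 100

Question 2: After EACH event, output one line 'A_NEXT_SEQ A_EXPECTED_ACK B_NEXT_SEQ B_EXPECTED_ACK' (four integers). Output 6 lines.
100 146 146 100
100 272 272 100
290 272 272 100
438 272 272 100
438 429 429 100
438 429 429 438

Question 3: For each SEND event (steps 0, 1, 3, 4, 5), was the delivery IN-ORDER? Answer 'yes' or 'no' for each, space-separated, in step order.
Step 0: SEND seq=0 -> in-order
Step 1: SEND seq=146 -> in-order
Step 3: SEND seq=290 -> out-of-order
Step 4: SEND seq=272 -> in-order
Step 5: SEND seq=100 -> in-order

Answer: yes yes no yes yes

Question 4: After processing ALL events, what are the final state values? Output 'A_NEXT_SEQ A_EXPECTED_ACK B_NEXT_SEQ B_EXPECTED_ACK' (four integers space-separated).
Answer: 438 429 429 438

Derivation:
After event 0: A_seq=100 A_ack=146 B_seq=146 B_ack=100
After event 1: A_seq=100 A_ack=272 B_seq=272 B_ack=100
After event 2: A_seq=290 A_ack=272 B_seq=272 B_ack=100
After event 3: A_seq=438 A_ack=272 B_seq=272 B_ack=100
After event 4: A_seq=438 A_ack=429 B_seq=429 B_ack=100
After event 5: A_seq=438 A_ack=429 B_seq=429 B_ack=438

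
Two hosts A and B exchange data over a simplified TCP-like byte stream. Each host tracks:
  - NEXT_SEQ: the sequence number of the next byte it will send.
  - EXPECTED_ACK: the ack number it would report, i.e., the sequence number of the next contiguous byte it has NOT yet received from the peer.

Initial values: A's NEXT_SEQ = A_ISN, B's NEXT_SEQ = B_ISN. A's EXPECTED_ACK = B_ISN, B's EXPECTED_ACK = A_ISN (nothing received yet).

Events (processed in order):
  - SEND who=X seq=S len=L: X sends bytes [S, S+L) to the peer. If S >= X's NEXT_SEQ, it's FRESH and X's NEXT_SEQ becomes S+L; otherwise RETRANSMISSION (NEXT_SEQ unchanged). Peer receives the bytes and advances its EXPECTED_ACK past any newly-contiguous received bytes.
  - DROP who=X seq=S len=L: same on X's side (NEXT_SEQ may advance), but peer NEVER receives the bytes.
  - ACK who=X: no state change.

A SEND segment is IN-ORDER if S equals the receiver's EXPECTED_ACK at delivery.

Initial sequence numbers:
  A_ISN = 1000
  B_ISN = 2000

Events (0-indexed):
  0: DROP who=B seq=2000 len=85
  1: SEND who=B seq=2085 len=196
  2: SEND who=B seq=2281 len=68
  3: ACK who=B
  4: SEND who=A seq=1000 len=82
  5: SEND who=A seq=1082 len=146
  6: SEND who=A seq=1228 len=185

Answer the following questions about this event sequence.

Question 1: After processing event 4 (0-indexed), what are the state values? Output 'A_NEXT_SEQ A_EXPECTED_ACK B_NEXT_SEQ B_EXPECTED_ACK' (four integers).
After event 0: A_seq=1000 A_ack=2000 B_seq=2085 B_ack=1000
After event 1: A_seq=1000 A_ack=2000 B_seq=2281 B_ack=1000
After event 2: A_seq=1000 A_ack=2000 B_seq=2349 B_ack=1000
After event 3: A_seq=1000 A_ack=2000 B_seq=2349 B_ack=1000
After event 4: A_seq=1082 A_ack=2000 B_seq=2349 B_ack=1082

1082 2000 2349 1082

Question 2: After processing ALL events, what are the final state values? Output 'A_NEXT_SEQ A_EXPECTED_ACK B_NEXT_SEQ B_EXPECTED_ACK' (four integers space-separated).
Answer: 1413 2000 2349 1413

Derivation:
After event 0: A_seq=1000 A_ack=2000 B_seq=2085 B_ack=1000
After event 1: A_seq=1000 A_ack=2000 B_seq=2281 B_ack=1000
After event 2: A_seq=1000 A_ack=2000 B_seq=2349 B_ack=1000
After event 3: A_seq=1000 A_ack=2000 B_seq=2349 B_ack=1000
After event 4: A_seq=1082 A_ack=2000 B_seq=2349 B_ack=1082
After event 5: A_seq=1228 A_ack=2000 B_seq=2349 B_ack=1228
After event 6: A_seq=1413 A_ack=2000 B_seq=2349 B_ack=1413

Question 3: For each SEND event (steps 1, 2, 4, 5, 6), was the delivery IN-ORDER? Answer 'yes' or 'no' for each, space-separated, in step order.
Step 1: SEND seq=2085 -> out-of-order
Step 2: SEND seq=2281 -> out-of-order
Step 4: SEND seq=1000 -> in-order
Step 5: SEND seq=1082 -> in-order
Step 6: SEND seq=1228 -> in-order

Answer: no no yes yes yes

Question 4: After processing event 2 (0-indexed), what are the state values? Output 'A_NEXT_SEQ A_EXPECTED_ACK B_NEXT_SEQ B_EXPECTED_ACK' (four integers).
After event 0: A_seq=1000 A_ack=2000 B_seq=2085 B_ack=1000
After event 1: A_seq=1000 A_ack=2000 B_seq=2281 B_ack=1000
After event 2: A_seq=1000 A_ack=2000 B_seq=2349 B_ack=1000

1000 2000 2349 1000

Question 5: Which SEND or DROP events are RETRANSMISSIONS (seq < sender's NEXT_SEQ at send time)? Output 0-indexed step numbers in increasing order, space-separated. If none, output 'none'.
Step 0: DROP seq=2000 -> fresh
Step 1: SEND seq=2085 -> fresh
Step 2: SEND seq=2281 -> fresh
Step 4: SEND seq=1000 -> fresh
Step 5: SEND seq=1082 -> fresh
Step 6: SEND seq=1228 -> fresh

Answer: none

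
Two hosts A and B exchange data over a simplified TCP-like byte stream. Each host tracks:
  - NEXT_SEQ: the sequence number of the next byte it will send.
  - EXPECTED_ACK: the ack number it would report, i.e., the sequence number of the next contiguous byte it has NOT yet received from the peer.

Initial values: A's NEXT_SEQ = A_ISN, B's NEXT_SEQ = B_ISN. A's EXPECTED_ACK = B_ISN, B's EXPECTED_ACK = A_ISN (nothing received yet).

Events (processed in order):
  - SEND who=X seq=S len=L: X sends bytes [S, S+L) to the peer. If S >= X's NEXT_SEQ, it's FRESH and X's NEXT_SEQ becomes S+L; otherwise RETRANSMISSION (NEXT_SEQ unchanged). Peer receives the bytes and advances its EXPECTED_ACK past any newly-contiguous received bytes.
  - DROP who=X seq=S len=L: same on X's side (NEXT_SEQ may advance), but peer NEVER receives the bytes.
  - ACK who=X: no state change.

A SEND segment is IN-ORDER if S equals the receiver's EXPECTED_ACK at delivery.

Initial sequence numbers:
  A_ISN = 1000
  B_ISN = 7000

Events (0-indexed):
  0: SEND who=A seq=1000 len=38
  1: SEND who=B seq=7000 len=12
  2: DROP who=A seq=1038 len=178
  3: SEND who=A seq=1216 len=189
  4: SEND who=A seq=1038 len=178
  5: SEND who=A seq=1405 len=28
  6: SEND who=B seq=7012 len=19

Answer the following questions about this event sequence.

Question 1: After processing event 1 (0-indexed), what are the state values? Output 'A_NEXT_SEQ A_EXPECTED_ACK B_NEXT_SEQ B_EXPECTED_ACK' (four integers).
After event 0: A_seq=1038 A_ack=7000 B_seq=7000 B_ack=1038
After event 1: A_seq=1038 A_ack=7012 B_seq=7012 B_ack=1038

1038 7012 7012 1038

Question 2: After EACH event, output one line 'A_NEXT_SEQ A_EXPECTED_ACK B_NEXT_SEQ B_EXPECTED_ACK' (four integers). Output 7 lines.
1038 7000 7000 1038
1038 7012 7012 1038
1216 7012 7012 1038
1405 7012 7012 1038
1405 7012 7012 1405
1433 7012 7012 1433
1433 7031 7031 1433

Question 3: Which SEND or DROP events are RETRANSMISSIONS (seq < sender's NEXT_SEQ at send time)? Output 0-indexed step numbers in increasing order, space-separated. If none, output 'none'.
Step 0: SEND seq=1000 -> fresh
Step 1: SEND seq=7000 -> fresh
Step 2: DROP seq=1038 -> fresh
Step 3: SEND seq=1216 -> fresh
Step 4: SEND seq=1038 -> retransmit
Step 5: SEND seq=1405 -> fresh
Step 6: SEND seq=7012 -> fresh

Answer: 4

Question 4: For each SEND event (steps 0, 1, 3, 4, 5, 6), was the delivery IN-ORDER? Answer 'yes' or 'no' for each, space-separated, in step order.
Answer: yes yes no yes yes yes

Derivation:
Step 0: SEND seq=1000 -> in-order
Step 1: SEND seq=7000 -> in-order
Step 3: SEND seq=1216 -> out-of-order
Step 4: SEND seq=1038 -> in-order
Step 5: SEND seq=1405 -> in-order
Step 6: SEND seq=7012 -> in-order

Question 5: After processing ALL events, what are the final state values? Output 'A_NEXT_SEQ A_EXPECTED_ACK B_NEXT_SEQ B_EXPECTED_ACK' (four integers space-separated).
Answer: 1433 7031 7031 1433

Derivation:
After event 0: A_seq=1038 A_ack=7000 B_seq=7000 B_ack=1038
After event 1: A_seq=1038 A_ack=7012 B_seq=7012 B_ack=1038
After event 2: A_seq=1216 A_ack=7012 B_seq=7012 B_ack=1038
After event 3: A_seq=1405 A_ack=7012 B_seq=7012 B_ack=1038
After event 4: A_seq=1405 A_ack=7012 B_seq=7012 B_ack=1405
After event 5: A_seq=1433 A_ack=7012 B_seq=7012 B_ack=1433
After event 6: A_seq=1433 A_ack=7031 B_seq=7031 B_ack=1433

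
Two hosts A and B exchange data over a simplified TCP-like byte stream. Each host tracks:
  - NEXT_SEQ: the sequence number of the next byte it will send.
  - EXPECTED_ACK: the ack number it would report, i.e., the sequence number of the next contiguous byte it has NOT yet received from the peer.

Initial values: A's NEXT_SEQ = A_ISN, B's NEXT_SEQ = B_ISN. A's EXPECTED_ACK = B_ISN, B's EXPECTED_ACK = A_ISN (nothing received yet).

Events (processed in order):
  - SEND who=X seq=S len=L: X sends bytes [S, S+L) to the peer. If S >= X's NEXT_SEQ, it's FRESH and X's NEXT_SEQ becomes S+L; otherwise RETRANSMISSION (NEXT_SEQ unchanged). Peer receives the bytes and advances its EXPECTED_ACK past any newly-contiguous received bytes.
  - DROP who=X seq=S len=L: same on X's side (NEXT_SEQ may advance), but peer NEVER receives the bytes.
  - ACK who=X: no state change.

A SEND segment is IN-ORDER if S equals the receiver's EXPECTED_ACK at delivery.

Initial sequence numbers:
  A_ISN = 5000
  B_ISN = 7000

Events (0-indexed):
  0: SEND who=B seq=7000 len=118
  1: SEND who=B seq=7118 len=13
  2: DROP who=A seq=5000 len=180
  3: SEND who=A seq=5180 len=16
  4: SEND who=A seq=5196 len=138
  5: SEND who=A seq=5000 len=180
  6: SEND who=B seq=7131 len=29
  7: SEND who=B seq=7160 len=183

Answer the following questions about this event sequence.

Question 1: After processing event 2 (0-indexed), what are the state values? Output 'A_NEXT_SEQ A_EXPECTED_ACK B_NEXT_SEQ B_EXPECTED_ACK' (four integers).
After event 0: A_seq=5000 A_ack=7118 B_seq=7118 B_ack=5000
After event 1: A_seq=5000 A_ack=7131 B_seq=7131 B_ack=5000
After event 2: A_seq=5180 A_ack=7131 B_seq=7131 B_ack=5000

5180 7131 7131 5000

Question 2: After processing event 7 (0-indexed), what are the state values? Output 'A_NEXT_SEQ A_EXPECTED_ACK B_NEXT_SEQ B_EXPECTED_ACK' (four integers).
After event 0: A_seq=5000 A_ack=7118 B_seq=7118 B_ack=5000
After event 1: A_seq=5000 A_ack=7131 B_seq=7131 B_ack=5000
After event 2: A_seq=5180 A_ack=7131 B_seq=7131 B_ack=5000
After event 3: A_seq=5196 A_ack=7131 B_seq=7131 B_ack=5000
After event 4: A_seq=5334 A_ack=7131 B_seq=7131 B_ack=5000
After event 5: A_seq=5334 A_ack=7131 B_seq=7131 B_ack=5334
After event 6: A_seq=5334 A_ack=7160 B_seq=7160 B_ack=5334
After event 7: A_seq=5334 A_ack=7343 B_seq=7343 B_ack=5334

5334 7343 7343 5334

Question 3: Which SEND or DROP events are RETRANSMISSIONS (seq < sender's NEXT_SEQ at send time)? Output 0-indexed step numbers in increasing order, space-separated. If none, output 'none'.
Answer: 5

Derivation:
Step 0: SEND seq=7000 -> fresh
Step 1: SEND seq=7118 -> fresh
Step 2: DROP seq=5000 -> fresh
Step 3: SEND seq=5180 -> fresh
Step 4: SEND seq=5196 -> fresh
Step 5: SEND seq=5000 -> retransmit
Step 6: SEND seq=7131 -> fresh
Step 7: SEND seq=7160 -> fresh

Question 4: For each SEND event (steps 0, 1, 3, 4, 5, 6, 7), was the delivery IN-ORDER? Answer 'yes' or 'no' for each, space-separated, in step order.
Step 0: SEND seq=7000 -> in-order
Step 1: SEND seq=7118 -> in-order
Step 3: SEND seq=5180 -> out-of-order
Step 4: SEND seq=5196 -> out-of-order
Step 5: SEND seq=5000 -> in-order
Step 6: SEND seq=7131 -> in-order
Step 7: SEND seq=7160 -> in-order

Answer: yes yes no no yes yes yes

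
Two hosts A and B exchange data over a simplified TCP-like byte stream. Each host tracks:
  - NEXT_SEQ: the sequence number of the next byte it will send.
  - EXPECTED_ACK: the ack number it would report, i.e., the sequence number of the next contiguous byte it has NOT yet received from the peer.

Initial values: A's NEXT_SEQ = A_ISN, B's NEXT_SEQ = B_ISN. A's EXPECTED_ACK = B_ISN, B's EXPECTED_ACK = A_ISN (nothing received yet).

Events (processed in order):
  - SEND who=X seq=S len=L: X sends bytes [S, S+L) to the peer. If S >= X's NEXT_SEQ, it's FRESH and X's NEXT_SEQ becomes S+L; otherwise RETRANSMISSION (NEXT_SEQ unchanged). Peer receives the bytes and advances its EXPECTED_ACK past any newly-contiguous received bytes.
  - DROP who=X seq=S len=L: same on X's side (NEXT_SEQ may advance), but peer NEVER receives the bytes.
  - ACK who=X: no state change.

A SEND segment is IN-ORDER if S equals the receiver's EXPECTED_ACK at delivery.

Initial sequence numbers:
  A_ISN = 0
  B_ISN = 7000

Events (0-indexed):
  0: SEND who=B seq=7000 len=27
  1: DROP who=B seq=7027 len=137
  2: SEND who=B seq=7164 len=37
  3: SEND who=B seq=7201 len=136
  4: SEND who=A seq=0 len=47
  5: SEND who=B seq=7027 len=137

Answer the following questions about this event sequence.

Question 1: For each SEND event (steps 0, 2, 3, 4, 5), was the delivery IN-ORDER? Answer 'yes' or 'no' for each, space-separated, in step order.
Answer: yes no no yes yes

Derivation:
Step 0: SEND seq=7000 -> in-order
Step 2: SEND seq=7164 -> out-of-order
Step 3: SEND seq=7201 -> out-of-order
Step 4: SEND seq=0 -> in-order
Step 5: SEND seq=7027 -> in-order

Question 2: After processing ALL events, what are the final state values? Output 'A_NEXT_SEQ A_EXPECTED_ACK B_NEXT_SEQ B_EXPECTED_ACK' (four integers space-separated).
Answer: 47 7337 7337 47

Derivation:
After event 0: A_seq=0 A_ack=7027 B_seq=7027 B_ack=0
After event 1: A_seq=0 A_ack=7027 B_seq=7164 B_ack=0
After event 2: A_seq=0 A_ack=7027 B_seq=7201 B_ack=0
After event 3: A_seq=0 A_ack=7027 B_seq=7337 B_ack=0
After event 4: A_seq=47 A_ack=7027 B_seq=7337 B_ack=47
After event 5: A_seq=47 A_ack=7337 B_seq=7337 B_ack=47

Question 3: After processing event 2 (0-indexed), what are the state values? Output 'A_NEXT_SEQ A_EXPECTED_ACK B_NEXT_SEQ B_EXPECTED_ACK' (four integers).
After event 0: A_seq=0 A_ack=7027 B_seq=7027 B_ack=0
After event 1: A_seq=0 A_ack=7027 B_seq=7164 B_ack=0
After event 2: A_seq=0 A_ack=7027 B_seq=7201 B_ack=0

0 7027 7201 0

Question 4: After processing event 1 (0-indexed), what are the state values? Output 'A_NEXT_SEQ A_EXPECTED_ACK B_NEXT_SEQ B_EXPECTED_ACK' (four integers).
After event 0: A_seq=0 A_ack=7027 B_seq=7027 B_ack=0
After event 1: A_seq=0 A_ack=7027 B_seq=7164 B_ack=0

0 7027 7164 0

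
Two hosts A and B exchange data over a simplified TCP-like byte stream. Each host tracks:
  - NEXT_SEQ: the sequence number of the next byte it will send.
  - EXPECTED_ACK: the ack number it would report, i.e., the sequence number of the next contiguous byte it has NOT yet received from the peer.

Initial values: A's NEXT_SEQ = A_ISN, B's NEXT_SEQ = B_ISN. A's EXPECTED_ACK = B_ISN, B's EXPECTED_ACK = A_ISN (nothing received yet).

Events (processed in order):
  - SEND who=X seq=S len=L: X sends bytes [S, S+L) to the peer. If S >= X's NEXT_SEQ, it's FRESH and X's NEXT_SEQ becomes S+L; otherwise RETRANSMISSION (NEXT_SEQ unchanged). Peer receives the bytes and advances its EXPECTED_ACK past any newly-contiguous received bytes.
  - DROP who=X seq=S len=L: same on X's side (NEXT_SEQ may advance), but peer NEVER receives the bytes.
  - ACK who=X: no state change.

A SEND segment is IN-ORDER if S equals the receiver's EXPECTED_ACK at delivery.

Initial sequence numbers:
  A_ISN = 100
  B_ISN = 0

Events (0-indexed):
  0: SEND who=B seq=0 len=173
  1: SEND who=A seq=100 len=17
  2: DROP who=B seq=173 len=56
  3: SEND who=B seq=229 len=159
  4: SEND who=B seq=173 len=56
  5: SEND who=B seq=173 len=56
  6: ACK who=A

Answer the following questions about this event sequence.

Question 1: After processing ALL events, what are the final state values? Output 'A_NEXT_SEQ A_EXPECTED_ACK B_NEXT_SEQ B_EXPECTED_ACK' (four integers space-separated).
Answer: 117 388 388 117

Derivation:
After event 0: A_seq=100 A_ack=173 B_seq=173 B_ack=100
After event 1: A_seq=117 A_ack=173 B_seq=173 B_ack=117
After event 2: A_seq=117 A_ack=173 B_seq=229 B_ack=117
After event 3: A_seq=117 A_ack=173 B_seq=388 B_ack=117
After event 4: A_seq=117 A_ack=388 B_seq=388 B_ack=117
After event 5: A_seq=117 A_ack=388 B_seq=388 B_ack=117
After event 6: A_seq=117 A_ack=388 B_seq=388 B_ack=117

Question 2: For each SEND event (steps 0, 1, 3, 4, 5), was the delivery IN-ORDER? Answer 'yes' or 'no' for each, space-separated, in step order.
Answer: yes yes no yes no

Derivation:
Step 0: SEND seq=0 -> in-order
Step 1: SEND seq=100 -> in-order
Step 3: SEND seq=229 -> out-of-order
Step 4: SEND seq=173 -> in-order
Step 5: SEND seq=173 -> out-of-order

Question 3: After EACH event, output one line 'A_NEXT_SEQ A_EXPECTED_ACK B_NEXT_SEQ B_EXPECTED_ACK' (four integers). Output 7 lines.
100 173 173 100
117 173 173 117
117 173 229 117
117 173 388 117
117 388 388 117
117 388 388 117
117 388 388 117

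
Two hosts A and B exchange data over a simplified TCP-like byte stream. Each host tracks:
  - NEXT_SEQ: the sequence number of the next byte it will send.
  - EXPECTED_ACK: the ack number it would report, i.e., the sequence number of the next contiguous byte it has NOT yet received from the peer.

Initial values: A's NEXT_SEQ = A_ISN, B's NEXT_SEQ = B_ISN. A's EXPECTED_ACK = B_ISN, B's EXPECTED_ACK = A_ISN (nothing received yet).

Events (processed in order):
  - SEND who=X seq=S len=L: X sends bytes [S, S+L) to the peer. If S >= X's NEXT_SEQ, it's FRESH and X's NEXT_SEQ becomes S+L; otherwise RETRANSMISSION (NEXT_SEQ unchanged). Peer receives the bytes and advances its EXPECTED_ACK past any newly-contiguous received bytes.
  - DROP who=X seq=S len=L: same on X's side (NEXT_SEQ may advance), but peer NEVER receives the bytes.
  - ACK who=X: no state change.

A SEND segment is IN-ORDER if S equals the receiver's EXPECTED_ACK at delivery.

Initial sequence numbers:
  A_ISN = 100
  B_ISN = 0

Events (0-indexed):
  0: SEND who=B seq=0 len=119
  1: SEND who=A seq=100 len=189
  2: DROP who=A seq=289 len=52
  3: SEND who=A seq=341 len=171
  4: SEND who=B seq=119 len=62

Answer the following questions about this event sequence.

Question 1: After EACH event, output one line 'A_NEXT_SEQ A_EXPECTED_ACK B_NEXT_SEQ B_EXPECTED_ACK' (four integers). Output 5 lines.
100 119 119 100
289 119 119 289
341 119 119 289
512 119 119 289
512 181 181 289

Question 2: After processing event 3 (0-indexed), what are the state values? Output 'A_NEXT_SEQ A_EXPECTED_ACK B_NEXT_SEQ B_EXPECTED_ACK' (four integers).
After event 0: A_seq=100 A_ack=119 B_seq=119 B_ack=100
After event 1: A_seq=289 A_ack=119 B_seq=119 B_ack=289
After event 2: A_seq=341 A_ack=119 B_seq=119 B_ack=289
After event 3: A_seq=512 A_ack=119 B_seq=119 B_ack=289

512 119 119 289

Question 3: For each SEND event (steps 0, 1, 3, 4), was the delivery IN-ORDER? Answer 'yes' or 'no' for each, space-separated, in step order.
Answer: yes yes no yes

Derivation:
Step 0: SEND seq=0 -> in-order
Step 1: SEND seq=100 -> in-order
Step 3: SEND seq=341 -> out-of-order
Step 4: SEND seq=119 -> in-order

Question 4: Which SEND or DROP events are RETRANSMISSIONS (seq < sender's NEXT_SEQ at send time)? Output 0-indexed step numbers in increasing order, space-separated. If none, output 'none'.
Answer: none

Derivation:
Step 0: SEND seq=0 -> fresh
Step 1: SEND seq=100 -> fresh
Step 2: DROP seq=289 -> fresh
Step 3: SEND seq=341 -> fresh
Step 4: SEND seq=119 -> fresh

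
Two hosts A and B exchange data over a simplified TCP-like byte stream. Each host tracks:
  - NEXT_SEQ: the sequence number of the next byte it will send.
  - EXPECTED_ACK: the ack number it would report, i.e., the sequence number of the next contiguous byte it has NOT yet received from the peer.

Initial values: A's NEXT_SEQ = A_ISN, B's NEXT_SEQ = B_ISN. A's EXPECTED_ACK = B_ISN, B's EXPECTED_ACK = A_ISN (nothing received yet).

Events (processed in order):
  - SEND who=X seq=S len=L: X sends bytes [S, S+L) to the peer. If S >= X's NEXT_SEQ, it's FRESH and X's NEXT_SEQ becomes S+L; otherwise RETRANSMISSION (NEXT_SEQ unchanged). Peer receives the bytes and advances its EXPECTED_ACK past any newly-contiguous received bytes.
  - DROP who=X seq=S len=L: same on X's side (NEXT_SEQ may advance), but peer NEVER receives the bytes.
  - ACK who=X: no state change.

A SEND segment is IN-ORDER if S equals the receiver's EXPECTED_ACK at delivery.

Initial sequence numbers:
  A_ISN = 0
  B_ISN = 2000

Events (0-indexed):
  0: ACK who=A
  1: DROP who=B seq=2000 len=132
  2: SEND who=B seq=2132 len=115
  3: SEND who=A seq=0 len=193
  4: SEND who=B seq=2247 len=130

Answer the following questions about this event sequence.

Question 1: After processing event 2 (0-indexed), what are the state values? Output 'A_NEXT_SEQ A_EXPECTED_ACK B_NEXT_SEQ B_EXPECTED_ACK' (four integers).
After event 0: A_seq=0 A_ack=2000 B_seq=2000 B_ack=0
After event 1: A_seq=0 A_ack=2000 B_seq=2132 B_ack=0
After event 2: A_seq=0 A_ack=2000 B_seq=2247 B_ack=0

0 2000 2247 0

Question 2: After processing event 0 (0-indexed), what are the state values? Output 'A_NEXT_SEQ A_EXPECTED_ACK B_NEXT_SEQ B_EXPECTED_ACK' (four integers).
After event 0: A_seq=0 A_ack=2000 B_seq=2000 B_ack=0

0 2000 2000 0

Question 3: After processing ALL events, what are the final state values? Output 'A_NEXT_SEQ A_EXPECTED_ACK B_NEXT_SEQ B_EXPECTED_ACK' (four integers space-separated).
After event 0: A_seq=0 A_ack=2000 B_seq=2000 B_ack=0
After event 1: A_seq=0 A_ack=2000 B_seq=2132 B_ack=0
After event 2: A_seq=0 A_ack=2000 B_seq=2247 B_ack=0
After event 3: A_seq=193 A_ack=2000 B_seq=2247 B_ack=193
After event 4: A_seq=193 A_ack=2000 B_seq=2377 B_ack=193

Answer: 193 2000 2377 193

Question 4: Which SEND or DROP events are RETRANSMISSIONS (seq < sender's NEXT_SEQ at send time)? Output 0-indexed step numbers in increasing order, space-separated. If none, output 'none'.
Answer: none

Derivation:
Step 1: DROP seq=2000 -> fresh
Step 2: SEND seq=2132 -> fresh
Step 3: SEND seq=0 -> fresh
Step 4: SEND seq=2247 -> fresh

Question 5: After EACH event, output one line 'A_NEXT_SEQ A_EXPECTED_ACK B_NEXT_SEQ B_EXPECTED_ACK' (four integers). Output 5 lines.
0 2000 2000 0
0 2000 2132 0
0 2000 2247 0
193 2000 2247 193
193 2000 2377 193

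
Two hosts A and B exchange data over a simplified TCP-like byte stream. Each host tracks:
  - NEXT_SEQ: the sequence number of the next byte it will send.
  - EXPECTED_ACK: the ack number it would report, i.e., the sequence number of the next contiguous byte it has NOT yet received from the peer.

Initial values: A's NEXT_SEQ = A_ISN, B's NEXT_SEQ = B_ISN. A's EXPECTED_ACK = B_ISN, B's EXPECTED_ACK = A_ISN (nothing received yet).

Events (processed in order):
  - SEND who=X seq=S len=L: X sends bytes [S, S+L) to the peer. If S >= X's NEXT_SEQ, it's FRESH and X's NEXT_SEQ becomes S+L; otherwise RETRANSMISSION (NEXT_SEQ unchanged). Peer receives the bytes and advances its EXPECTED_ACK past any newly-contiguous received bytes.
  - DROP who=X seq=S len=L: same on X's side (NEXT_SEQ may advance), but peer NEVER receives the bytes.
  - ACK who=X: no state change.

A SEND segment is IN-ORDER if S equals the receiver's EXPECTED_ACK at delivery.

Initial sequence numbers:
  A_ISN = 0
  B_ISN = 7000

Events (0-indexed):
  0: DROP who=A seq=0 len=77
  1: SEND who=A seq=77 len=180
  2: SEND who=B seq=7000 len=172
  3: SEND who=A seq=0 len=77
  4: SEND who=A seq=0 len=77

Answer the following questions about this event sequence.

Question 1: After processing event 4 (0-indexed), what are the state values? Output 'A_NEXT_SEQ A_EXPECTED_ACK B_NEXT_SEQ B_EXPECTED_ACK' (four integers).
After event 0: A_seq=77 A_ack=7000 B_seq=7000 B_ack=0
After event 1: A_seq=257 A_ack=7000 B_seq=7000 B_ack=0
After event 2: A_seq=257 A_ack=7172 B_seq=7172 B_ack=0
After event 3: A_seq=257 A_ack=7172 B_seq=7172 B_ack=257
After event 4: A_seq=257 A_ack=7172 B_seq=7172 B_ack=257

257 7172 7172 257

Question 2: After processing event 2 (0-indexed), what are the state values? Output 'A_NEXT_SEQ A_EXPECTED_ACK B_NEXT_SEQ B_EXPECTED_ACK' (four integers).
After event 0: A_seq=77 A_ack=7000 B_seq=7000 B_ack=0
After event 1: A_seq=257 A_ack=7000 B_seq=7000 B_ack=0
After event 2: A_seq=257 A_ack=7172 B_seq=7172 B_ack=0

257 7172 7172 0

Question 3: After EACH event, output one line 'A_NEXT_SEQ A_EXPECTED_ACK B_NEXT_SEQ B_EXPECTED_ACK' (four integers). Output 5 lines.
77 7000 7000 0
257 7000 7000 0
257 7172 7172 0
257 7172 7172 257
257 7172 7172 257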